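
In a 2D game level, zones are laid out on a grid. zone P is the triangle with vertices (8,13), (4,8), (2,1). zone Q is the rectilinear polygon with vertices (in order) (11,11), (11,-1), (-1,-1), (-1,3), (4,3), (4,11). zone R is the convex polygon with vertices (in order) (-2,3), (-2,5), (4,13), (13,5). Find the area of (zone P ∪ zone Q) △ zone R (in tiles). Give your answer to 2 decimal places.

|zone P ∪ zone Q| = 107.1714.
|(zone P ∪ zone Q) ∩ zone R| = 39.3396.
|(zone P ∪ zone Q) △ zone R| = 107.1714 + 75 − 78.6793 = 103.49.

103.49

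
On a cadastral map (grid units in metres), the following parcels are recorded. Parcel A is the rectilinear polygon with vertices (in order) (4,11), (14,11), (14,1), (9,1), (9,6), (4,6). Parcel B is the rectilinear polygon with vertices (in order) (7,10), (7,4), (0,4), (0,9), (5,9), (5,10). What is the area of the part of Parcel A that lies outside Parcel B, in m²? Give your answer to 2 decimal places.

64.00

|Parcel A| = 75, |Parcel A∩Parcel B| = 11.
|Parcel A ∖ Parcel B| = |Parcel A| − |Parcel A∩Parcel B| = 75 − 11 = 64.00.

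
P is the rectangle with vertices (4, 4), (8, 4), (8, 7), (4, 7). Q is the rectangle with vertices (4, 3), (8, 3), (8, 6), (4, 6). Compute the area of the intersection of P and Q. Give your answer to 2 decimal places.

8.00

|P∩Q|: x∈[4,8], y∈[4,6] → 4·2 = 8.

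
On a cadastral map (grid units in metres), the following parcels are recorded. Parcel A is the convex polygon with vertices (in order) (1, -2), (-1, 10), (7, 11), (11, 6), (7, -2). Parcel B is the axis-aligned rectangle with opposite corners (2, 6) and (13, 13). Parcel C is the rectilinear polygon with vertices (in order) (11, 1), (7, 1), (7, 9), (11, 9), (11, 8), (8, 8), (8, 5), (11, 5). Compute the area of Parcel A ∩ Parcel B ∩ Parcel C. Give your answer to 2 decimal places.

4.00

The intersection is the polygon with vertices (9.4,8), (8,8), (8,6), (7,6), (7,9), (8.6,9).
By the shoelace formula its area is 4.00.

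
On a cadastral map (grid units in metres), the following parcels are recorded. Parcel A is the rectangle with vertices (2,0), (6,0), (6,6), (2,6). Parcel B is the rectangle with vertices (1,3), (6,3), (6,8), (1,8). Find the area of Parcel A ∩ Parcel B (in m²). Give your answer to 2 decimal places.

12.00

|Parcel A∩Parcel B|: x∈[2,6], y∈[3,6] → 4·3 = 12.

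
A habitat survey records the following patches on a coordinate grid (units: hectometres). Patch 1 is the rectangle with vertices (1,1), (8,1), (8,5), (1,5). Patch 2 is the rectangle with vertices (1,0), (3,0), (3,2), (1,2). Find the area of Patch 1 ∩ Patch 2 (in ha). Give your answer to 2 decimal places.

|Patch 1∩Patch 2|: x∈[1,3], y∈[1,2] → 2·1 = 2.

2.00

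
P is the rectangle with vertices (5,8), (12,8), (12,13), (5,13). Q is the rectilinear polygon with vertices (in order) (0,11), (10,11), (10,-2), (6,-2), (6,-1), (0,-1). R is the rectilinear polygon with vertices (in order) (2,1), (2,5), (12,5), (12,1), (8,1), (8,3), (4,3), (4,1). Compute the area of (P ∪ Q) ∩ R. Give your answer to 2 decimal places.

The region (P ∪ Q) ∩ R is the polygon with vertices (10,1), (8,1), (8,3), (4,3), (4,1), (2,1), (2,5), (10,5).
By the shoelace formula its area is 24.00.

24.00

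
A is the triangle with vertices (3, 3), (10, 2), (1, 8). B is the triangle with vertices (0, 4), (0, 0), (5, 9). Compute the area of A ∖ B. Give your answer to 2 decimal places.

|A| = 16.5, |A∩B| = 1.9078.
|A ∖ B| = |A| − |A∩B| = 16.5 − 1.9078 = 14.59.

14.59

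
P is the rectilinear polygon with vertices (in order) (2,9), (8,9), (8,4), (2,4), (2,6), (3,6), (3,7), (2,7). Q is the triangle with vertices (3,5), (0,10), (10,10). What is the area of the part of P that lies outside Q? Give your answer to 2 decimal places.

15.63

|P| = 29, |P∩Q| = 13.3714.
|P ∖ Q| = |P| − |P∩Q| = 29 − 13.3714 = 15.63.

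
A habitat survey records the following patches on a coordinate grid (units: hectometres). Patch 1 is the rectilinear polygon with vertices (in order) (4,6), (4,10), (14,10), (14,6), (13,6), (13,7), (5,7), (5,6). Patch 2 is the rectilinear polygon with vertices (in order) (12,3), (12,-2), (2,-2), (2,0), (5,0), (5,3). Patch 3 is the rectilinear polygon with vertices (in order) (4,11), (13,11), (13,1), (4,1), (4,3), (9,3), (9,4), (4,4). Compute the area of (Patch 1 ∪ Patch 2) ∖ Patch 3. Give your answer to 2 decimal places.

31.00

|Patch 1 ∪ Patch 2| = 73.
|(Patch 1 ∪ Patch 2) ∩ Patch 3| = 42.
|(Patch 1 ∪ Patch 2) ∖ Patch 3| = 73 − 42 = 31.00.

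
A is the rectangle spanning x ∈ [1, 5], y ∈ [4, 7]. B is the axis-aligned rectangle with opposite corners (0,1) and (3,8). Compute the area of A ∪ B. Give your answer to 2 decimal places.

27.00

By inclusion–exclusion:
Individual areas: |A| = 12, |B| = 21.
|A∩B|: x∈[1,3], y∈[4,7] → 2·3 = 6.
|A ∪ B| = 33 − 6 = 27.00.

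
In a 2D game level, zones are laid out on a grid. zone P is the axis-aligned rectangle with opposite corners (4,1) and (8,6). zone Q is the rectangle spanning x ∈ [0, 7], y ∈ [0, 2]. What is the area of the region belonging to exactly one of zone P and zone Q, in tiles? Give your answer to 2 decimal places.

|zone P∩zone Q|: x∈[4,7], y∈[1,2] → 3·1 = 3.
|zone P △ zone Q| = |zone P| + |zone Q| − 2·|zone P∩zone Q| = 20 + 14 − 6 = 28.00.

28.00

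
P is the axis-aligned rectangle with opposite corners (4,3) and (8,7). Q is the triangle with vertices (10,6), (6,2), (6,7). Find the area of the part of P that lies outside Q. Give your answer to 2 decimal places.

|P| = 16, |P∩Q| = 7.
|P ∖ Q| = |P| − |P∩Q| = 16 − 7 = 9.00.

9.00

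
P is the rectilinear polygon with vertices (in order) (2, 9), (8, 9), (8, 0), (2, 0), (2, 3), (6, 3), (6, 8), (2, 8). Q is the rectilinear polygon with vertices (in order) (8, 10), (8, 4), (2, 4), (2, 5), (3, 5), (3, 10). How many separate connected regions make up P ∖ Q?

P ∖ Q splits into 2 disjoint pieces (area 1, area 20).

2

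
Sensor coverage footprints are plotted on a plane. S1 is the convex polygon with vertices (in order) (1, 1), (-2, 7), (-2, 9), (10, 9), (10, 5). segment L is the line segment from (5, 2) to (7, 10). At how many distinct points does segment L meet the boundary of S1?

The segment meets the boundary at (6.75,9), (5.219,2.875).

2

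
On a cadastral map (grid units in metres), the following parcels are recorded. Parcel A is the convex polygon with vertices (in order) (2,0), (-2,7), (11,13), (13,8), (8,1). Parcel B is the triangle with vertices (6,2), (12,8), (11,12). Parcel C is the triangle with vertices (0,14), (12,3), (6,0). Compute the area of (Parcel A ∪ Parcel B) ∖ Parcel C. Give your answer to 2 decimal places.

|Parcel A ∪ Parcel B| = 111.5.
|(Parcel A ∪ Parcel B) ∩ Parcel C| = 39.0506.
|(Parcel A ∪ Parcel B) ∖ Parcel C| = 111.5 − 39.0506 = 72.45.

72.45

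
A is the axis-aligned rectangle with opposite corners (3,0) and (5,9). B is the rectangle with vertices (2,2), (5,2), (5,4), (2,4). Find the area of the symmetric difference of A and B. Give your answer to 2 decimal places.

|A∩B|: x∈[3,5], y∈[2,4] → 2·2 = 4.
|A △ B| = |A| + |B| − 2·|A∩B| = 18 + 6 − 8 = 16.00.

16.00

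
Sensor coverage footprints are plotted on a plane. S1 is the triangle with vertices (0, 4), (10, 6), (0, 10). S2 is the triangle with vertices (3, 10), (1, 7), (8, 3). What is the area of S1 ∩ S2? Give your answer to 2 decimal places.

11.13

The intersection is the polygon with vertices (4.63,4.926), (1,7), (2.368,9.053), (4.2,8.32), (6.375,5.275).
By the shoelace formula its area is 11.13.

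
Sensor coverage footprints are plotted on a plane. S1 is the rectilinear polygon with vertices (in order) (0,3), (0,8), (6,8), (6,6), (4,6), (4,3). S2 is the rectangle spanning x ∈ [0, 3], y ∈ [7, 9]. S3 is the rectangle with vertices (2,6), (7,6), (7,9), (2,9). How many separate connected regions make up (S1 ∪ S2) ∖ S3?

1

(S1 ∪ S2) ∖ S3 is a single connected region.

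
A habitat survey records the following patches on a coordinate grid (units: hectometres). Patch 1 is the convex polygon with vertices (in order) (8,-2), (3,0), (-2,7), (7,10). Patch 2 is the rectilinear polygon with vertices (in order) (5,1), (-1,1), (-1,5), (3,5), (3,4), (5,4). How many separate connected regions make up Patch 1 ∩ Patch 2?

Patch 1 ∩ Patch 2 is a single connected region.

1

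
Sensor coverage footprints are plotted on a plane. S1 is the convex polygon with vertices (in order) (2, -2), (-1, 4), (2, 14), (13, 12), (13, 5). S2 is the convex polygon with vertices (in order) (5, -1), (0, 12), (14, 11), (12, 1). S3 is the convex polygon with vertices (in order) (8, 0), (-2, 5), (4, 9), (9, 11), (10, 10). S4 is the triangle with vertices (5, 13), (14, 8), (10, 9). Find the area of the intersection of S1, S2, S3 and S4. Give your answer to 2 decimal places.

1.53

The intersection is the polygon with vertices (8.767,10.907), (9.5,10.5), (10,10), (9.828,9.138), (8,10.6).
By the shoelace formula its area is 1.53.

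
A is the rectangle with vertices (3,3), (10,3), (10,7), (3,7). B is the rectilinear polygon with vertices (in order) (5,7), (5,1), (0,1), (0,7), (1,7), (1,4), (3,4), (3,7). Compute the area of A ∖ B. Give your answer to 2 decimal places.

|A| = 28, |A∩B| = 8.
|A ∖ B| = |A| − |A∩B| = 28 − 8 = 20.00.

20.00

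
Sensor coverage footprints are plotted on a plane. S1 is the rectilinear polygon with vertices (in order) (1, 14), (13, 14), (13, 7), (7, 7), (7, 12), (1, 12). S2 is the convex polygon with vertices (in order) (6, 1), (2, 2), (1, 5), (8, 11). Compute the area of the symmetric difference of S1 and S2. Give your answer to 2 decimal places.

84.56

|S1| = 54, |S2| = 34.5, |S1∩S2| = 1.9714.
|S1 △ S2| = |S1| + |S2| − 2·|S1∩S2| = 54 + 34.5 − 3.9429 = 84.56.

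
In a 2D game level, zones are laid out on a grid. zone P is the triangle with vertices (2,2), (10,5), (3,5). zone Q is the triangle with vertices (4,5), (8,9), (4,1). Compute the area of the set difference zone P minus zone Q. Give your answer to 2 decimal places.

7.44

|zone P| = 10.5, |zone P∩zone Q| = 3.0577.
|zone P ∖ zone Q| = |zone P| − |zone P∩zone Q| = 10.5 − 3.0577 = 7.44.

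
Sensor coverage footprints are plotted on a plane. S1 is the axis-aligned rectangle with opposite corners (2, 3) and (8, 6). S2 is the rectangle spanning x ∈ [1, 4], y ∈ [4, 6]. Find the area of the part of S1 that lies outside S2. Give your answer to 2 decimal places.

14.00

|S1∩S2|: x∈[2,4], y∈[4,6] → 2·2 = 4.
|S1| = 18.
|S1 ∖ S2| = |S1| − |S1∩S2| = 18 − 4 = 14.00.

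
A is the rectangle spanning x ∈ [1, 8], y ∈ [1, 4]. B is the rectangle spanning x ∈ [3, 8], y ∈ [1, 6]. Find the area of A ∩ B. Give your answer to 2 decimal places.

15.00

|A∩B|: x∈[3,8], y∈[1,4] → 5·3 = 15.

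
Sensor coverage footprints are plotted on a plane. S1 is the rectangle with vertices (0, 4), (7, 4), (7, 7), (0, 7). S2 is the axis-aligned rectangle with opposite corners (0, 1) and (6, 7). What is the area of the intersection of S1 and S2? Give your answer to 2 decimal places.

|S1∩S2|: x∈[0,6], y∈[4,7] → 6·3 = 18.

18.00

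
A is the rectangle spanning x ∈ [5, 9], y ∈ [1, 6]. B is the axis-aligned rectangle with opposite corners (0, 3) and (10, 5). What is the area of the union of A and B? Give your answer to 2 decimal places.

32.00

By inclusion–exclusion:
Individual areas: |A| = 20, |B| = 20.
|A∩B|: x∈[5,9], y∈[3,5] → 4·2 = 8.
|A ∪ B| = 40 − 8 = 32.00.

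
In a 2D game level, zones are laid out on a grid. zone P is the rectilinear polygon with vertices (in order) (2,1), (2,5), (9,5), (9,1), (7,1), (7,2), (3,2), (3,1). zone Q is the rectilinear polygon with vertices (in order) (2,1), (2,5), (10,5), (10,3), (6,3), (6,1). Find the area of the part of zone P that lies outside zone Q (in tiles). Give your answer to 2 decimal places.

5.00

|zone P| = 24, |zone P∩zone Q| = 19.
|zone P ∖ zone Q| = |zone P| − |zone P∩zone Q| = 24 − 19 = 5.00.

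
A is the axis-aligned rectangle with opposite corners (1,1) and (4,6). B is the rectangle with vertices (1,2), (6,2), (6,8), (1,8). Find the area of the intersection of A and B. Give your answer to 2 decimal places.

|A∩B|: x∈[1,4], y∈[2,6] → 3·4 = 12.

12.00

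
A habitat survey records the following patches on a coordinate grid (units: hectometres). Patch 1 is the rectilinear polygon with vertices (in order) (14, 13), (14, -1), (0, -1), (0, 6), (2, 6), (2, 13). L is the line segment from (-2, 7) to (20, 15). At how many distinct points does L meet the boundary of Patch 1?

2

The segment meets the boundary at (14,12.818), (2,8.455).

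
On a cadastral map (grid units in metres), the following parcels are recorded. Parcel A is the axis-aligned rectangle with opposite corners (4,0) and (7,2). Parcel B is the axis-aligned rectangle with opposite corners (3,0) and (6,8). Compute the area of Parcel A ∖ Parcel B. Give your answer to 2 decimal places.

|Parcel A∩Parcel B|: x∈[4,6], y∈[0,2] → 2·2 = 4.
|Parcel A| = 6.
|Parcel A ∖ Parcel B| = |Parcel A| − |Parcel A∩Parcel B| = 6 − 4 = 2.00.

2.00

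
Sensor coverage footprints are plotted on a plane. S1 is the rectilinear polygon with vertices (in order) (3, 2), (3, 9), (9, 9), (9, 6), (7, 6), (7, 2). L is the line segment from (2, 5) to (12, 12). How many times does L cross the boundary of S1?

The segment meets the boundary at (7.714,9), (3,5.7).

2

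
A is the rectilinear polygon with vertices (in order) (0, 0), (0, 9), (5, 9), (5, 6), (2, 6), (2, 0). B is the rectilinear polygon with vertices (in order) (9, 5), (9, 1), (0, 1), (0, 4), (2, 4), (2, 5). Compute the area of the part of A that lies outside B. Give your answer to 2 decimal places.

21.00

|A| = 27, |A∩B| = 6.
|A ∖ B| = |A| − |A∩B| = 27 − 6 = 21.00.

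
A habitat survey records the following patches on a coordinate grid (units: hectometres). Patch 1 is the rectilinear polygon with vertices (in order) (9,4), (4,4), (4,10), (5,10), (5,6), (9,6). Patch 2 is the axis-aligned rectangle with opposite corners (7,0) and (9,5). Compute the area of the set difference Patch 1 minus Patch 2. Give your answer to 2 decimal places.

12.00

|Patch 1| = 14, |Patch 1∩Patch 2| = 2.
|Patch 1 ∖ Patch 2| = |Patch 1| − |Patch 1∩Patch 2| = 14 − 2 = 12.00.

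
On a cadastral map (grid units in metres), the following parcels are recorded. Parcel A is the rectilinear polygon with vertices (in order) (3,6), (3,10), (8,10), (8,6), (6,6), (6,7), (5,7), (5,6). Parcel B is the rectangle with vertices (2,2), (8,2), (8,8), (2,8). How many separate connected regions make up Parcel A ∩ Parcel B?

Parcel A ∩ Parcel B is a single connected region.

1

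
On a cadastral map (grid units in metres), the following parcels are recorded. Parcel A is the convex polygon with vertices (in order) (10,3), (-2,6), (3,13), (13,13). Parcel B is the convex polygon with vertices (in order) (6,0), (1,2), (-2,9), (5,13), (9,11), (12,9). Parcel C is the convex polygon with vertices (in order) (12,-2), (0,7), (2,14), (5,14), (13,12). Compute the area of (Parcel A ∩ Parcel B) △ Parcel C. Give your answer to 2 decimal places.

|Parcel A ∩ Parcel B| = 76.9772.
|(Parcel A ∩ Parcel B) ∩ Parcel C| = 71.6105.
|(Parcel A ∩ Parcel B) △ Parcel C| = 76.9772 + 132 − 143.2209 = 65.76.

65.76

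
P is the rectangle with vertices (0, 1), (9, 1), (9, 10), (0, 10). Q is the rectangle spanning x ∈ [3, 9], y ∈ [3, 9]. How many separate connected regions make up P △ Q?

P △ Q is a single connected region.

1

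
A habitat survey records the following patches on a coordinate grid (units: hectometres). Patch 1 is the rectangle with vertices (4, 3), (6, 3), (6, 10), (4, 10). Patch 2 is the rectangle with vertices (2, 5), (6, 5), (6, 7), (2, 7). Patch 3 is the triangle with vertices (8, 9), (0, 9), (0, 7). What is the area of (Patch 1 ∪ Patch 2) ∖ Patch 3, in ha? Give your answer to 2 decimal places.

16.50

|Patch 1 ∪ Patch 2| = 18.
|(Patch 1 ∪ Patch 2) ∩ Patch 3| = 1.5.
|(Patch 1 ∪ Patch 2) ∖ Patch 3| = 18 − 1.5 = 16.50.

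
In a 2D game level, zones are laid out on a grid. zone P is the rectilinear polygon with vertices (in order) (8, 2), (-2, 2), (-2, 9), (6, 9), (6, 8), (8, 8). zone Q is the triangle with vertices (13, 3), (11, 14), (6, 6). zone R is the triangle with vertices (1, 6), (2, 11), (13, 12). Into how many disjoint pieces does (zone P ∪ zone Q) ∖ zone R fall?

2

(zone P ∪ zone Q) ∖ zone R splits into 2 disjoint pieces (area 87.2019, area 2.0029).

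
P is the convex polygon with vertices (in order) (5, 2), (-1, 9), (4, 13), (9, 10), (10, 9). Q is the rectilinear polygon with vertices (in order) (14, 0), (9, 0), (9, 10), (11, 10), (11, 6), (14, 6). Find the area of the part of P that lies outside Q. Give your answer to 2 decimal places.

60.30

|P| = 61.5, |P∩Q| = 1.2.
|P ∖ Q| = |P| − |P∩Q| = 61.5 − 1.2 = 60.30.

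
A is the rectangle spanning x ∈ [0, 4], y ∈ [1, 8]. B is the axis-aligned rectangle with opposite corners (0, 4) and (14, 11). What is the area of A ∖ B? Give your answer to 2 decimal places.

|A∩B|: x∈[0,4], y∈[4,8] → 4·4 = 16.
|A| = 28.
|A ∖ B| = |A| − |A∩B| = 28 − 16 = 12.00.

12.00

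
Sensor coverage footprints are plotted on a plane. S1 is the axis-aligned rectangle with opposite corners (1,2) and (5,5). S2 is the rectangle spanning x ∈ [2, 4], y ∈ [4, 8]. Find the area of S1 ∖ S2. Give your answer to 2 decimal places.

|S1∩S2|: x∈[2,4], y∈[4,5] → 2·1 = 2.
|S1| = 12.
|S1 ∖ S2| = |S1| − |S1∩S2| = 12 − 2 = 10.00.

10.00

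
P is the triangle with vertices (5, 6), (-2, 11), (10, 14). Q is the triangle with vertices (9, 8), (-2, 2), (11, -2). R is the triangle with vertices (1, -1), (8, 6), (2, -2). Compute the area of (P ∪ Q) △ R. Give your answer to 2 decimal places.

|P ∪ Q| = 101.5.
|(P ∪ Q) ∩ R| = 3.8897.
|(P ∪ Q) △ R| = 101.5 + 7 − 7.7794 = 100.72.

100.72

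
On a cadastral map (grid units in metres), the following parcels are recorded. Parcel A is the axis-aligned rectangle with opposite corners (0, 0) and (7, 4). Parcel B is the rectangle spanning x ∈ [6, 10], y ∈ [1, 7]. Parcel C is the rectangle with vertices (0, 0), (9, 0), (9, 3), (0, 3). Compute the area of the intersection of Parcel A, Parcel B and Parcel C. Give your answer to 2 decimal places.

2.00

The intersection is the polygon with vertices (7,1), (6,1), (6,3), (7,3).
By the shoelace formula its area is 2.00.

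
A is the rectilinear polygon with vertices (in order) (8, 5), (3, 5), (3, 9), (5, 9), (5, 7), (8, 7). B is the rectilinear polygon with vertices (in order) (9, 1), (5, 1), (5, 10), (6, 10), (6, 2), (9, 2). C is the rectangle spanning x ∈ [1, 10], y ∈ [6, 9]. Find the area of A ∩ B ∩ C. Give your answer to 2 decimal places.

1.00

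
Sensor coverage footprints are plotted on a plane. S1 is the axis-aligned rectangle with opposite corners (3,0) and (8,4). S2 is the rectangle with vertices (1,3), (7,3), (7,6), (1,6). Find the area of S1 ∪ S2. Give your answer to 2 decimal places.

34.00

By inclusion–exclusion:
Individual areas: |S1| = 20, |S2| = 18.
|S1∩S2|: x∈[3,7], y∈[3,4] → 4·1 = 4.
|S1 ∪ S2| = 38 − 4 = 34.00.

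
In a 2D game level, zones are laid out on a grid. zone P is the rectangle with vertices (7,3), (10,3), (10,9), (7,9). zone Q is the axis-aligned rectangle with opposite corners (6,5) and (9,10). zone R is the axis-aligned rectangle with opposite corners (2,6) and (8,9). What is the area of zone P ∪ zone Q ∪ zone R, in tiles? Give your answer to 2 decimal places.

By inclusion–exclusion:
Individual areas: |zone P| = 18, |zone Q| = 15, |zone R| = 18.
|zone P∩zone Q|: x∈[7,9], y∈[5,9] → 2·4 = 8.
|zone P∩zone R|: x∈[7,8], y∈[6,9] → 1·3 = 3.
|zone Q∩zone R|: x∈[6,8], y∈[6,9] → 2·3 = 6.
|zone P∩zone Q∩zone R| = 3.
|zone P ∪ zone Q ∪ zone R| = 51 − 17 + 3 = 37.00.

37.00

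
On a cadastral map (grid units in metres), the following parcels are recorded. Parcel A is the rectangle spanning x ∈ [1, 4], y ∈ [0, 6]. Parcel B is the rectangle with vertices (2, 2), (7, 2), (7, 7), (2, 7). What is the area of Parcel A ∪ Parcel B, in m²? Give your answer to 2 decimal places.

By inclusion–exclusion:
Individual areas: |Parcel A| = 18, |Parcel B| = 25.
|Parcel A∩Parcel B|: x∈[2,4], y∈[2,6] → 2·4 = 8.
|Parcel A ∪ Parcel B| = 43 − 8 = 35.00.

35.00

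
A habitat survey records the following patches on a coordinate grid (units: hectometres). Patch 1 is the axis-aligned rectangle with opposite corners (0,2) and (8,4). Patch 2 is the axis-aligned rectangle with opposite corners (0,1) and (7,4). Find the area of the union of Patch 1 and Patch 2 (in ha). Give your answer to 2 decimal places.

By inclusion–exclusion:
Individual areas: |Patch 1| = 16, |Patch 2| = 21.
|Patch 1∩Patch 2|: x∈[0,7], y∈[2,4] → 7·2 = 14.
|Patch 1 ∪ Patch 2| = 37 − 14 = 23.00.

23.00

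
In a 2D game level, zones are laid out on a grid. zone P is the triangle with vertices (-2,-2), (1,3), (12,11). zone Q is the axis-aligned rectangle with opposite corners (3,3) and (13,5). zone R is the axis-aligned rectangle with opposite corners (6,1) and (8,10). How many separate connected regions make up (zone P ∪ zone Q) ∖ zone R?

(zone P ∪ zone Q) ∖ zone R splits into 3 disjoint pieces (area 15.1581, area 1.6104, area 10).

3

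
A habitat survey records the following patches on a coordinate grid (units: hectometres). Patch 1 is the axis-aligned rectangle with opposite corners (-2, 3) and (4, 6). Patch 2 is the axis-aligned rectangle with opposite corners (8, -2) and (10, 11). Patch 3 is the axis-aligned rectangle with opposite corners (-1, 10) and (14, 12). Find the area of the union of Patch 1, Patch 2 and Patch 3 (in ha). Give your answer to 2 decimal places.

By inclusion–exclusion:
Individual areas: |Patch 1| = 18, |Patch 2| = 26, |Patch 3| = 30.
|Patch 1∩Patch 2| = 0 (no overlap).
|Patch 1∩Patch 3| = 0 (no overlap).
|Patch 2∩Patch 3|: x∈[8,10], y∈[10,11] → 2·1 = 2.
|Patch 1∩Patch 2∩Patch 3| = 0.
|Patch 1 ∪ Patch 2 ∪ Patch 3| = 74 − 2 + 0 = 72.00.

72.00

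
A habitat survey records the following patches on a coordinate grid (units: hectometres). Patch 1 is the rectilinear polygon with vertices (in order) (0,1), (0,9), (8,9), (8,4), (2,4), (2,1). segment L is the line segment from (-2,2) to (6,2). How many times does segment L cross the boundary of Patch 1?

2

The segment meets the boundary at (2,2), (0,2).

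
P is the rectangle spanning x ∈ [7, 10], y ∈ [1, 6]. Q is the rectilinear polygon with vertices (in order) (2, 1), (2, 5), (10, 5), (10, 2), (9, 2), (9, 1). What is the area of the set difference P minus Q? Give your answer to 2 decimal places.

|P| = 15, |P∩Q| = 11.
|P ∖ Q| = |P| − |P∩Q| = 15 − 11 = 4.00.

4.00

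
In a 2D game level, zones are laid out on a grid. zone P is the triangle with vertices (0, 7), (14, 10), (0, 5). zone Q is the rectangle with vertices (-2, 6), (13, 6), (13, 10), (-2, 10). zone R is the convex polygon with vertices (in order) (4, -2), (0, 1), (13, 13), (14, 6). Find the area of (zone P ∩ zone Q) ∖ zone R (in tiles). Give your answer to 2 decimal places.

9.86

|zone P ∩ zone Q| = 12.5286.
|(zone P ∩ zone Q) ∩ zone R| = 2.6691.
|(zone P ∩ zone Q) ∖ zone R| = 12.5286 − 2.6691 = 9.86.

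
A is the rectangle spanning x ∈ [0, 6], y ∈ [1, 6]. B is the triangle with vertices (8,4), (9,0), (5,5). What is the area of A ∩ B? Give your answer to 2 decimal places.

The intersection is the polygon with vertices (6,3.75), (5,5), (6,4.667).
By the shoelace formula its area is 0.46.

0.46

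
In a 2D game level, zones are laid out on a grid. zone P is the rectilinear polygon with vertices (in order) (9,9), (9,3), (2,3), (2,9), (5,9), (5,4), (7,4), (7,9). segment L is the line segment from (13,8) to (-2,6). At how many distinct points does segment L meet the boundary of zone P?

4

The segment meets the boundary at (2,6.533), (5,6.933), (7,7.2), (9,7.467).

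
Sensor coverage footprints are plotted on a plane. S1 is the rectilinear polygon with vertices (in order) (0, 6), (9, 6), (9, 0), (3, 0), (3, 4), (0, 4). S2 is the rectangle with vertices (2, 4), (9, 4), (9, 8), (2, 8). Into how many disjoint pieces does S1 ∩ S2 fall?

S1 ∩ S2 is a single connected region.

1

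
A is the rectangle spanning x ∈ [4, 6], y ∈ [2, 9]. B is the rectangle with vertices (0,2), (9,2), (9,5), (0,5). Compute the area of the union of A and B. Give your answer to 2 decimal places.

35.00

By inclusion–exclusion:
Individual areas: |A| = 14, |B| = 27.
|A∩B|: x∈[4,6], y∈[2,5] → 2·3 = 6.
|A ∪ B| = 41 − 6 = 35.00.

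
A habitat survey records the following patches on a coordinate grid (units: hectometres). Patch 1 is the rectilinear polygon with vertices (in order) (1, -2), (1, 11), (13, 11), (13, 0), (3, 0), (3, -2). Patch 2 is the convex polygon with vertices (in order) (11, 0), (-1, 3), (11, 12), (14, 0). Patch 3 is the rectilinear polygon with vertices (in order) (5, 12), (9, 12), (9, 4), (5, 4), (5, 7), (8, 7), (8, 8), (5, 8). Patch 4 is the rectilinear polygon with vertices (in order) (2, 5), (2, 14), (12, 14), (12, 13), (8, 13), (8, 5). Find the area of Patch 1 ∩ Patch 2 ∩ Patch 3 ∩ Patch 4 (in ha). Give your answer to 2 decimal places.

8.04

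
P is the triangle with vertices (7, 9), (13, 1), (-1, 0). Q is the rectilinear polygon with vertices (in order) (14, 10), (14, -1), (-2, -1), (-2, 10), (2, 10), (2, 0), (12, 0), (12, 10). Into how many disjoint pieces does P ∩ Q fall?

P ∩ Q splits into 2 disjoint pieces (area 0.7024, area 4.7411).

2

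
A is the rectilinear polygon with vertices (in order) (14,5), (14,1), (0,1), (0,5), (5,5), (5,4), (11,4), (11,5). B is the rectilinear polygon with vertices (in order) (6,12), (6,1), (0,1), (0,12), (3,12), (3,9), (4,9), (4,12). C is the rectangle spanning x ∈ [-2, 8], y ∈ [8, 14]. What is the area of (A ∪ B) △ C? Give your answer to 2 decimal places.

108.00

|A ∪ B| = 90.
|(A ∪ B) ∩ C| = 21.
|(A ∪ B) △ C| = 90 + 60 − 42 = 108.00.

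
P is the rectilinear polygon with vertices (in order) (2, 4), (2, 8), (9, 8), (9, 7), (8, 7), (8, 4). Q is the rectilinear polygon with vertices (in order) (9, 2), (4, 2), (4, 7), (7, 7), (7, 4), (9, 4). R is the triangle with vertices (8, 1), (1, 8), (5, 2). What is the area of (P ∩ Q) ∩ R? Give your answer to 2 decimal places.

0.50

The region (P ∩ Q) ∩ R is the polygon with vertices (4,5), (5,4), (4,4).
By the shoelace formula its area is 0.50.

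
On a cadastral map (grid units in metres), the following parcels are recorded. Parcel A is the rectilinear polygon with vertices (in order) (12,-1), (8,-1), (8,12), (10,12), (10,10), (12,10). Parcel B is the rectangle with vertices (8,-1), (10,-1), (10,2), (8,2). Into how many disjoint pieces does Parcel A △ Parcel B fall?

1

Parcel A △ Parcel B is a single connected region.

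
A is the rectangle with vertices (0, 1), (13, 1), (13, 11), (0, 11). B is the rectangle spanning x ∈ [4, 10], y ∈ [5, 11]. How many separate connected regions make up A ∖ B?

A ∖ B is a single connected region.

1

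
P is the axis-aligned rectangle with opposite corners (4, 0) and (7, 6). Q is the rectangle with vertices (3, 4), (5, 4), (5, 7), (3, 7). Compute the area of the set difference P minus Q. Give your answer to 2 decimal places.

|P∩Q|: x∈[4,5], y∈[4,6] → 1·2 = 2.
|P| = 18.
|P ∖ Q| = |P| − |P∩Q| = 18 − 2 = 16.00.

16.00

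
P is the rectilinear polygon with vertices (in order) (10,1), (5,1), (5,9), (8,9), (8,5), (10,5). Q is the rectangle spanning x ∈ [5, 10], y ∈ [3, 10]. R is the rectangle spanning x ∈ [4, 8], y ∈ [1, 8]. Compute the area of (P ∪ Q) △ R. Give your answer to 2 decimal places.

|P ∪ Q| = 45.
|(P ∪ Q) ∩ R| = 21.
|(P ∪ Q) △ R| = 45 + 28 − 42 = 31.00.

31.00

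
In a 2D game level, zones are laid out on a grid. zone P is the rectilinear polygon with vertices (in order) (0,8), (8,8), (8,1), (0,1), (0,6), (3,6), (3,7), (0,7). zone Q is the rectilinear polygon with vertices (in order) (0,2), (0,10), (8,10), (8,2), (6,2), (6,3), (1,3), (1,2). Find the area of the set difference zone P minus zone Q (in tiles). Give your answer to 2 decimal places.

|zone P| = 53, |zone P∩zone Q| = 40.
|zone P ∖ zone Q| = |zone P| − |zone P∩zone Q| = 53 − 40 = 13.00.

13.00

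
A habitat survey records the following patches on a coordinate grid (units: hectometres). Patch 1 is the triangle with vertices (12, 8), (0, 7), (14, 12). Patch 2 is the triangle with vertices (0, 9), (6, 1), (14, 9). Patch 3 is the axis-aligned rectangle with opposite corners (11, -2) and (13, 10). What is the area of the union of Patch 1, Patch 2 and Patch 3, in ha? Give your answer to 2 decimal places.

By inclusion–exclusion:
Individual areas: |Patch 1| = 23, |Patch 2| = 56, |Patch 3| = 24.
|Patch 1∩Patch 2| = 12.4213.
|Patch 1∩Patch 3| = 3.0417.
|Patch 2∩Patch 3| = 4.
|Patch 1∩Patch 2∩Patch 3| = 1.2917.
|Patch 1 ∪ Patch 2 ∪ Patch 3| = 103 − 19.463 + 1.2917 = 84.83.

84.83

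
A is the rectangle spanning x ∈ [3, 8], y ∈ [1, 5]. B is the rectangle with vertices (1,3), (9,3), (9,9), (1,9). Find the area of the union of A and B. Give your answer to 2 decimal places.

58.00

By inclusion–exclusion:
Individual areas: |A| = 20, |B| = 48.
|A∩B|: x∈[3,8], y∈[3,5] → 5·2 = 10.
|A ∪ B| = 68 − 10 = 58.00.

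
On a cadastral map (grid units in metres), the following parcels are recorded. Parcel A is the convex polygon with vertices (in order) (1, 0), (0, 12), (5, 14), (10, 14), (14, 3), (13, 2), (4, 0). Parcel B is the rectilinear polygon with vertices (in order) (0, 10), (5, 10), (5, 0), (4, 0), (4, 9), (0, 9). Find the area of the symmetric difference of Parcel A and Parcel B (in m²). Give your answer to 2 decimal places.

138.14

|Parcel A| = 151.5, |Parcel B| = 14, |Parcel A∩Parcel B| = 13.6806.
|Parcel A △ Parcel B| = |Parcel A| + |Parcel B| − 2·|Parcel A∩Parcel B| = 151.5 + 14 − 27.3611 = 138.14.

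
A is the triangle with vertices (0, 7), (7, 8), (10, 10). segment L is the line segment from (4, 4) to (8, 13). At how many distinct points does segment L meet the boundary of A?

The segment meets the boundary at (6.154,8.846), (5.695,7.814).

2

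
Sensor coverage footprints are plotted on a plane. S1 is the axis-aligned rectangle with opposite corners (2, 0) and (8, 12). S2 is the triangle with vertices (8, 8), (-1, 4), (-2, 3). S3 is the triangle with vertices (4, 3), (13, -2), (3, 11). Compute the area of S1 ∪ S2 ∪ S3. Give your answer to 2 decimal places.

82.81

By inclusion–exclusion:
Individual areas: |S1| = 72, |S2| = 2.5, |S3| = 33.5.
|S1∩S2| = 1.
|S1∩S3| = 24.1944.
|S2∩S3| = 0.4214.
|S1∩S2∩S3| = 0.4214.
|S1 ∪ S2 ∪ S3| = 108 − 25.6159 + 0.4214 = 82.81.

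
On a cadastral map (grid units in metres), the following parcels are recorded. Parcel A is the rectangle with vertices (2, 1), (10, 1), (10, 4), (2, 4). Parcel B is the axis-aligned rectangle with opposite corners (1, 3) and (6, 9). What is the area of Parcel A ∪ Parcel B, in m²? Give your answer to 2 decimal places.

By inclusion–exclusion:
Individual areas: |Parcel A| = 24, |Parcel B| = 30.
|Parcel A∩Parcel B|: x∈[2,6], y∈[3,4] → 4·1 = 4.
|Parcel A ∪ Parcel B| = 54 − 4 = 50.00.

50.00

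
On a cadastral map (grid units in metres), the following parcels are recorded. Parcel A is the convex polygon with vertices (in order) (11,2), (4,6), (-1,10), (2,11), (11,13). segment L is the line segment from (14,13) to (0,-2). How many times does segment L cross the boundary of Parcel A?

The segment meets the boundary at (6.261,4.708), (11,9.786).

2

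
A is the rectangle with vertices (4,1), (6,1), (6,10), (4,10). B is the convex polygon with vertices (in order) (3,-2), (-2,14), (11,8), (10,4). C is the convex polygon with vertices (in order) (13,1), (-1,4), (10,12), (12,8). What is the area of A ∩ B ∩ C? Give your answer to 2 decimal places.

11.30

The intersection is the polygon with vertices (4,7.636), (6,9.091), (6,2.5), (4,2.929).
By the shoelace formula its area is 11.30.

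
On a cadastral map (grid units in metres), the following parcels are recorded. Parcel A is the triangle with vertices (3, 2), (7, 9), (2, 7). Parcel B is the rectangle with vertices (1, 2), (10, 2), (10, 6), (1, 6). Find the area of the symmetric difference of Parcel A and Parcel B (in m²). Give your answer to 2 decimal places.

|Parcel A| = 13.5, |Parcel B| = 36, |Parcel A∩Parcel B| = 6.1714.
|Parcel A △ Parcel B| = |Parcel A| + |Parcel B| − 2·|Parcel A∩Parcel B| = 13.5 + 36 − 12.3429 = 37.16.

37.16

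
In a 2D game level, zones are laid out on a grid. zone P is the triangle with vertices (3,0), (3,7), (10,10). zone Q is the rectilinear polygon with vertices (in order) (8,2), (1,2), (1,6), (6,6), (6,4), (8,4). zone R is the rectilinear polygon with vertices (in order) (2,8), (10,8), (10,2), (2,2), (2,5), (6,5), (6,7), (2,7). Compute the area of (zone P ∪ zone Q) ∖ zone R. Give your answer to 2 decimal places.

|zone P ∪ zone Q| = 38.3286.
|(zone P ∪ zone Q) ∩ zone R| = 22.6619.
|(zone P ∪ zone Q) ∖ zone R| = 38.3286 − 22.6619 = 15.67.

15.67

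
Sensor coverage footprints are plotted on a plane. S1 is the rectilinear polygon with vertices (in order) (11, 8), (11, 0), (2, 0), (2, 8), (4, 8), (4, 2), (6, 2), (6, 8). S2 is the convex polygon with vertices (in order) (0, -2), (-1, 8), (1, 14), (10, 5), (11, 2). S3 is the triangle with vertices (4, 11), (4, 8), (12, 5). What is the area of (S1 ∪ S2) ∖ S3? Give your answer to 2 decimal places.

|S1 ∪ S2| = 122.5.
|(S1 ∪ S2) ∩ S3| = 10.3125.
|(S1 ∪ S2) ∖ S3| = 122.5 − 10.3125 = 112.19.

112.19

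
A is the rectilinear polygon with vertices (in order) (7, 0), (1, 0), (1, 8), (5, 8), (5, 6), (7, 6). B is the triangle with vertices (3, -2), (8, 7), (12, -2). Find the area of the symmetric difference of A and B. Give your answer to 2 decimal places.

69.48

|A| = 44, |B| = 40.5, |A∩B| = 7.5111.
|A △ B| = |A| + |B| − 2·|A∩B| = 44 + 40.5 − 15.0222 = 69.48.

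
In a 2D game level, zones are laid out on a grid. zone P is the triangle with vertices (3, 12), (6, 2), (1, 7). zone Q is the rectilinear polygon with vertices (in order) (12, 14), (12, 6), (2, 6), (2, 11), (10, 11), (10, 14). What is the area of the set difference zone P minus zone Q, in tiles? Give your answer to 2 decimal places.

7.70

|zone P| = 17.5, |zone P∩zone Q| = 9.8.
|zone P ∖ zone Q| = |zone P| − |zone P∩zone Q| = 17.5 − 9.8 = 7.70.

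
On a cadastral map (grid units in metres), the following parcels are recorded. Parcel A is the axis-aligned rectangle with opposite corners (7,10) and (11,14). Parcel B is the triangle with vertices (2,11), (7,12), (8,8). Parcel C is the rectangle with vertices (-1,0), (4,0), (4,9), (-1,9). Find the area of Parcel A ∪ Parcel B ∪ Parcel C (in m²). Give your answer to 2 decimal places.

By inclusion–exclusion:
Individual areas: |Parcel A| = 16, |Parcel B| = 10.5, |Parcel C| = 45.
|Parcel A∩Parcel B| = 0.5.
|Parcel A∩Parcel C| = 0 (no overlap).
|Parcel B∩Parcel C| = 0.
|Parcel A∩Parcel B∩Parcel C| = 0.
|Parcel A ∪ Parcel B ∪ Parcel C| = 71.5 − 0.5 + 0 = 71.00.

71.00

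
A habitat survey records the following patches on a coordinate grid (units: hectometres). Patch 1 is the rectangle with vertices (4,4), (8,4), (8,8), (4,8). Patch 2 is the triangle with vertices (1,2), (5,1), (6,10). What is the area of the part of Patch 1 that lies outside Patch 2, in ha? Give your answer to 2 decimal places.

|Patch 1| = 16, |Patch 1∩Patch 2| = 5.7722.
|Patch 1 ∖ Patch 2| = |Patch 1| − |Patch 1∩Patch 2| = 16 − 5.7722 = 10.23.

10.23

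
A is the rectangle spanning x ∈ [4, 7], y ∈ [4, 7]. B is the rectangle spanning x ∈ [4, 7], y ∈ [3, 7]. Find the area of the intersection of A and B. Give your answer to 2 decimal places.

9.00

|A∩B|: x∈[4,7], y∈[4,7] → 3·3 = 9.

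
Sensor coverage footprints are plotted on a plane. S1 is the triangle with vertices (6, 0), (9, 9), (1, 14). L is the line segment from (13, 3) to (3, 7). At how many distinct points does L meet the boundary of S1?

2

The segment meets the boundary at (3.583,6.767), (7.706,5.118).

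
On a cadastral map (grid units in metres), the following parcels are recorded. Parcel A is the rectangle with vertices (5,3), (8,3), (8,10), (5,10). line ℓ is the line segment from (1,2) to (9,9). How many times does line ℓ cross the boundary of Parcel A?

The segment meets the boundary at (8,8.125), (5,5.5).

2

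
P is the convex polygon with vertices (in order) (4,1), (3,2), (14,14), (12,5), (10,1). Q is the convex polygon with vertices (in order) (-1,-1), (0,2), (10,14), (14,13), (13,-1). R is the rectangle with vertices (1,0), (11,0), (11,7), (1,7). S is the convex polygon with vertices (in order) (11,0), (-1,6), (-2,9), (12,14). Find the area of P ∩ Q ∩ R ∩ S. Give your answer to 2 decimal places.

The intersection is the polygon with vertices (11,7), (11,3), (10,1), (9,1), (4.257,3.371), (7.583,7).
By the shoelace formula its area is 27.80.

27.80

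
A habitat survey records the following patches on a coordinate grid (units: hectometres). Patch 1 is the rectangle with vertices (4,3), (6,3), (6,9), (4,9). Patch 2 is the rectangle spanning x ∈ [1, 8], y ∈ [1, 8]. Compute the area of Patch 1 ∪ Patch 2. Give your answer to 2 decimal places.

51.00

By inclusion–exclusion:
Individual areas: |Patch 1| = 12, |Patch 2| = 49.
|Patch 1∩Patch 2|: x∈[4,6], y∈[3,8] → 2·5 = 10.
|Patch 1 ∪ Patch 2| = 61 − 10 = 51.00.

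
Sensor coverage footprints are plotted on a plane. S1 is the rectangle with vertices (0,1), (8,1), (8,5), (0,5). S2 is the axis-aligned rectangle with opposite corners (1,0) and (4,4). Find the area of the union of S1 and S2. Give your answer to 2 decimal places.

By inclusion–exclusion:
Individual areas: |S1| = 32, |S2| = 12.
|S1∩S2|: x∈[1,4], y∈[1,4] → 3·3 = 9.
|S1 ∪ S2| = 44 − 9 = 35.00.

35.00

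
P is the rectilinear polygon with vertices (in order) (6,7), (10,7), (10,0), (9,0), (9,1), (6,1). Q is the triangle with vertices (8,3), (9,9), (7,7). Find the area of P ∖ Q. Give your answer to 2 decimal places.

|P| = 25, |P∩Q| = 3.3333.
|P ∖ Q| = |P| − |P∩Q| = 25 − 3.3333 = 21.67.

21.67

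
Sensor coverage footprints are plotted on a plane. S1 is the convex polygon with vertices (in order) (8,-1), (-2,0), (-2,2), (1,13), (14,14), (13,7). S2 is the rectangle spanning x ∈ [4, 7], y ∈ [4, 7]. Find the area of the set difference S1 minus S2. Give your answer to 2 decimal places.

168.50

|S1| = 177.5, |S1∩S2| = 9.
|S1 ∖ S2| = |S1| − |S1∩S2| = 177.5 − 9 = 168.50.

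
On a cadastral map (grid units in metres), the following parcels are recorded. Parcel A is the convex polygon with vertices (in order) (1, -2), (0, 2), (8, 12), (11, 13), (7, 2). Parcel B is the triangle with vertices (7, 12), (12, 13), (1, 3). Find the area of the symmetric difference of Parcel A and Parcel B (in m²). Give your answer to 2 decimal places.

53.14

|Parcel A| = 63.5, |Parcel B| = 19.5, |Parcel A∩Parcel B| = 14.9288.
|Parcel A △ Parcel B| = |Parcel A| + |Parcel B| − 2·|Parcel A∩Parcel B| = 63.5 + 19.5 − 29.8577 = 53.14.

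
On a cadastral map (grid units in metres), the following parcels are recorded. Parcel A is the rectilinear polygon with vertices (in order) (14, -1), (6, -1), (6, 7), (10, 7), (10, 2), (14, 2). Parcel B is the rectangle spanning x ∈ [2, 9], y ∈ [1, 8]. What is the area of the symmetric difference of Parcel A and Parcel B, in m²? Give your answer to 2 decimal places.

|Parcel A| = 44, |Parcel B| = 49, |Parcel A∩Parcel B| = 18.
|Parcel A △ Parcel B| = |Parcel A| + |Parcel B| − 2·|Parcel A∩Parcel B| = 44 + 49 − 36 = 57.00.

57.00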